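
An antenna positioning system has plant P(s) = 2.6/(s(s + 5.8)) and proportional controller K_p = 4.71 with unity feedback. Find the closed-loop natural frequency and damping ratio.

ω_n = 3.5 rad/s, ζ = 0.829

The closed-loop denominator is s(s+5.8) + 4.71·2.6 = s² + 5.8s + 12.25.
Matching s² + 2ζω_n s + ω_n²: ω_n = √12.25 = 3.499 rad/s and 2ζω_n = 5.8, so ζ = 5.8/(2·3.499) = 0.829.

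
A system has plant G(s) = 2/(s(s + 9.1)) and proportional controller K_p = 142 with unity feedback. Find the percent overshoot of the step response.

The closed-loop denominator s² + 9.1s + 284 gives ω_n = √284 = 16.85 and ζ = 9.1/(2ω_n) = 0.27.
%OS = 100·exp(−πζ/√(1−ζ²)) = 100·exp(−π·0.27/√0.9271) = 41.4%.

41.4%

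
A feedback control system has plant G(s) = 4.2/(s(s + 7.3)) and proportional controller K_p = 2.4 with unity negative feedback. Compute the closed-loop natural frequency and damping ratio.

ω_n = 3.17 rad/s, ζ = 1.15

The closed-loop denominator is s(s+7.3) + 2.4·4.2 = s² + 7.3s + 10.08.
So ω_n² = 10.08 ⇒ ω_n = 3.175 rad/s, and ζ = 7.3/(2ω_n) = 1.15.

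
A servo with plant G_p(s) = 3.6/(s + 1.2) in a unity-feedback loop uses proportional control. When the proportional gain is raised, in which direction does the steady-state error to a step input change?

e_ss = 1/(1 + K_p·G_p(0)); a larger K_p raises the denominator, so e_ss decreases.

decrease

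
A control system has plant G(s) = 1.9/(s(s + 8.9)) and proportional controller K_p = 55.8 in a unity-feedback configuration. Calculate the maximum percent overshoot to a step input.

22.2%

The closed-loop denominator s² + 8.9s + 106 gives ω_n = √106 = 10.3 and ζ = 8.9/(2ω_n) = 0.4322.
%OS = 100·exp(−πζ/√(1−ζ²)) = 100·exp(−π·0.4322/√0.8132) = 22.2%.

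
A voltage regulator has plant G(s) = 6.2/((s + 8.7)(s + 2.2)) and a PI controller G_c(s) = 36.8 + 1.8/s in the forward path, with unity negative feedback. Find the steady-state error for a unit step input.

0

The open loop G_c(s)G(s) has a pole at the origin (type 1), so the static position error constant is infinite and e_ss = 1/(1+∞) = 0.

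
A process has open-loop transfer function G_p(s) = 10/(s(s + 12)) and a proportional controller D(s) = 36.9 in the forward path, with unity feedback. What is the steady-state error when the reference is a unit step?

The open loop D(s)G_p(s) has a pole at the origin (type 1), so the static position error constant is infinite and e_ss = 1/(1+∞) = 0.

0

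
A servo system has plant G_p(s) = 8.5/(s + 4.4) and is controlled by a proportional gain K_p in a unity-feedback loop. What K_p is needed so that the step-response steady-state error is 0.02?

Steady-state error for a unit step on this type-0 loop is 1/(1 + K_p·G_p(0)).
G_p(0) = 1.932. Require 1/(1 + K_p·1.932) = 0.02, so 1 + 1.932·K_p = 50.
K_p = (50 − 1)/1.932 = 25.4.

K_p = 25.4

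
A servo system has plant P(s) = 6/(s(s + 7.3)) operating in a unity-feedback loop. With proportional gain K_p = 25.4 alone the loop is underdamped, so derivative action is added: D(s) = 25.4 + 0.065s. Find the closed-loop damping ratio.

Forward path: (25.4 + 0.065s)·6/(s(s+7.3)). The closed-loop characteristic equation is s² + (7.3 + 6·0.065)s + 6·25.4 = 0.
That is s² + 7.69s + 152.4 = 0, so ω_n = 12.35 rad/s and ζ = 7.69/(2·12.35) = 0.3115.

ζ = 0.311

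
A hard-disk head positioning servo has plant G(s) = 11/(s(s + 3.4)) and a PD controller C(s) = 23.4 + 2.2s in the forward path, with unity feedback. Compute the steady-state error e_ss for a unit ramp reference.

The loop has one pole at the origin (type 1). Velocity error constant K_v = lim_{s→0} s·C(s)G(s) = 23.4·11/3.4 = 75.71.
Steady-state error to a unit ramp: e_ss = 1/K_v = 0.0132.

0.0132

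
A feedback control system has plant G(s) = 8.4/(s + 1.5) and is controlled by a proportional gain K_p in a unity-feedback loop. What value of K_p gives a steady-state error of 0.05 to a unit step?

The loop is type 0, so e_ss(step) = 1/(1 + K_pos) with K_pos = K_p·G(0).
G(0) = 5.6. Require 1/(1 + K_p·5.6) = 0.05, so 1 + 5.6·K_p = 20.
K_p = (20 − 1)/5.6 = 3.39.

K_p = 3.39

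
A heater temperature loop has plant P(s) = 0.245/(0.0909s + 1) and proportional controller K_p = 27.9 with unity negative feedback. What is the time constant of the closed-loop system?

Closed loop: T(s) = K_p·P/(1+K_p·P) = 6.835/(0.0909s + 1 + 6.835), with pole at s = −(1 + 6.835)/0.0909 = −86.2.
Closed-loop time constant τ = 1/86.2 = 0.0116 s.

τ = 0.0116 s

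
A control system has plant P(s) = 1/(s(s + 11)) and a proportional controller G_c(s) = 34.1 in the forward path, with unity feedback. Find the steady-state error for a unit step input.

The open loop G_c(s)P(s) has a pole at the origin (type 1), so the static position error constant is infinite and e_ss = 1/(1+∞) = 0.

0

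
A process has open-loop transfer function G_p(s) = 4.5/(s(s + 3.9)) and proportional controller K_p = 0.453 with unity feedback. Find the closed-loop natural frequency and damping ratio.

ω_n = 1.43 rad/s, ζ = 1.37

With unity feedback the closed-loop characteristic equation is s² + 3.9s + 0.453·4.5 = s² + 3.9s + 2.038 = 0.
So ω_n² = 2.038 ⇒ ω_n = 1.428 rad/s, and ζ = 3.9/(2ω_n) = 1.37.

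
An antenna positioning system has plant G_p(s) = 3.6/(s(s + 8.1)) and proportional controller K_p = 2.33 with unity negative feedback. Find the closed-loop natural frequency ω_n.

With unity feedback the closed-loop characteristic equation is s² + 8.1s + 2.33·3.6 = s² + 8.1s + 8.388 = 0.
Matching s² + 2ζω_n s + ω_n²: ω_n = √8.388 = 2.896 rad/s and 2ζω_n = 8.1, so ζ = 8.1/(2·2.896) = 1.4.

ω_n = 2.9 rad/s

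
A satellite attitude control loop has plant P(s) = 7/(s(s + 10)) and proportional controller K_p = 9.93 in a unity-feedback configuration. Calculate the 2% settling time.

T_s ≈ 0.8 s

Closed-loop characteristic equation: s² + 10s + 69.51 = 0, so ω_n = 8.337 rad/s and ζ = 10/(2·8.337) = 0.5997.
2% settling time T_s ≈ 4/(ζω_n) = 4/5 = 0.8 s.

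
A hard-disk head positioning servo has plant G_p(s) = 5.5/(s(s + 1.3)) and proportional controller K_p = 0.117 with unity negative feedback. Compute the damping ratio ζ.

ζ = 0.81

With unity feedback the closed-loop characteristic equation is s² + 1.3s + 0.117·5.5 = s² + 1.3s + 0.6435 = 0.
Matching s² + 2ζω_n s + ω_n²: ω_n = √0.6435 = 0.8022 rad/s and 2ζω_n = 1.3, so ζ = 1.3/(2·0.8022) = 0.81.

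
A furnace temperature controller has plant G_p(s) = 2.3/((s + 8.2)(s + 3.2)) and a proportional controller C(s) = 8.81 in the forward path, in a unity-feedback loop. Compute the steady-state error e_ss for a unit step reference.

The loop is type 0. Static position error constant K_pos = C(0)·G_p(0) = 8.81·0.08765 = 0.7722.
Steady-state error to a unit step: e_ss = 1/(1+K_pos) = 1/1.772 = 0.564.

0.564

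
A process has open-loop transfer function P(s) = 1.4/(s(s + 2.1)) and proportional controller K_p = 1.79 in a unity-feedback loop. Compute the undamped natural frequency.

1 + K_p·P(s) = 0 gives s² + 2.1s + 2.506 = 0.
So ω_n² = 2.506 ⇒ ω_n = 1.583 rad/s, and ζ = 2.1/(2ω_n) = 0.663.

ω_n = 1.58 rad/s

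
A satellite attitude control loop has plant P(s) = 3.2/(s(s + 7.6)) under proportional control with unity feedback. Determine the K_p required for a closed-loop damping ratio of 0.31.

K_p = 47

Closed-loop characteristic equation: s² + 7.6s + K_p·3.2 = 0.
So ω_n = √(3.2K_p) and 2ζω_n = 7.6, giving ζ = 7.6/(2√(3.2K_p)).
Setting ζ = 0.31: √(3.2K_p) = 7.6/(2·0.31) = 12.26, so K_p = 150.3/3.2 = 47.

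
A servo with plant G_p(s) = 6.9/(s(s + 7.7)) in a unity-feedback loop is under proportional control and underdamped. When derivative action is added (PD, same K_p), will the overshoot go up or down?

With PD the characteristic equation becomes s² + (a + K·K_d)s + K·K_p = 0; the damping term grows, ζ rises, overshoot falls.

decrease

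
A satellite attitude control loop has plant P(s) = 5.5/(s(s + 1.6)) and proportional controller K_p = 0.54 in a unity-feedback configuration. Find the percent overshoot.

From 1 + K_pP(s) = 0: s² + 1.6s + 2.97 = 0 ⇒ ω_n = 1.723, ζ = 0.4642.
%OS = 100·exp(−πζ/√(1−ζ²)) = 100·exp(−π·0.4642/√0.7845) = 19.3%.

19.3%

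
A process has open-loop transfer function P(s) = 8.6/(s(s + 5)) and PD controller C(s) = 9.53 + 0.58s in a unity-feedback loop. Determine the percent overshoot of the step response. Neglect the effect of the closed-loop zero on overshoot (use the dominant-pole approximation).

12.5%

Forward path: (9.53 + 0.58s)·8.6/(s(s+5)). The closed-loop characteristic equation is s² + (5 + 8.6·0.58)s + 8.6·9.53 = 0.
That is s² + 9.988s + 81.96 = 0, so ω_n = 9.053 rad/s and ζ = 9.988/(2·9.053) = 0.5516.
%OS = 100·exp(−πζ/√(1−ζ²)) = 12.5%.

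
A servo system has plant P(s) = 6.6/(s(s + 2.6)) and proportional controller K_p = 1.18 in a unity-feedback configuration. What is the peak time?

The closed-loop denominator s² + 2.6s + 7.788 gives ω_n = √7.788 = 2.791 and ζ = 2.6/(2ω_n) = 0.4658.
Damped frequency ω_d = ω_n√(1−ζ²) = 2.469 rad/s, so peak time T_p = π/ω_d = 1.27 s.

T_p = 1.27 s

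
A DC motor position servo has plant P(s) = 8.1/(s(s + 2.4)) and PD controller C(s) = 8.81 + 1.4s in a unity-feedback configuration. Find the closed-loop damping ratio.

ζ = 0.813

Forward path: (8.81 + 1.4s)·8.1/(s(s+2.4)). The closed-loop characteristic equation is s² + (2.4 + 8.1·1.4)s + 8.1·8.81 = 0.
That is s² + 13.74s + 71.36 = 0, so ω_n = 8.448 rad/s and ζ = 13.74/(2·8.448) = 0.8133.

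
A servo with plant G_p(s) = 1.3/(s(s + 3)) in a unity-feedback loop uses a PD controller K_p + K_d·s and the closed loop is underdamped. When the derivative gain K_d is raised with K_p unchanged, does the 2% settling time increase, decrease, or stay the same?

Characteristic equation s² + (3 + 1.3K_d)s + 1.3K_p = 0: raising K_d increases ζω_n = (3+1.3K_d)/2 while the loop stays underdamped, so T_s ≈ 4/(ζω_n) decreases.

decrease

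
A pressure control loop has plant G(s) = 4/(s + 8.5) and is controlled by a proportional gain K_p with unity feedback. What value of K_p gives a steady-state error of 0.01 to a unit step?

K_p = 210

The loop is type 0, so e_ss(step) = 1/(1 + K_pos) with K_pos = K_p·G(0).
G(0) = 0.4706. Require 1/(1 + K_p·0.4706) = 0.01, so 1 + 0.4706·K_p = 100.
K_p = (100 − 1)/0.4706 = 210.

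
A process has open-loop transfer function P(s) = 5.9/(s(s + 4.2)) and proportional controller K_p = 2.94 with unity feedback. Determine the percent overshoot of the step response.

16%

From 1 + K_pP(s) = 0: s² + 4.2s + 17.35 = 0 ⇒ ω_n = 4.165, ζ = 0.5042.
%OS = 100·exp(−πζ/√(1−ζ²)) = 100·exp(−π·0.5042/√0.7458) = 16%.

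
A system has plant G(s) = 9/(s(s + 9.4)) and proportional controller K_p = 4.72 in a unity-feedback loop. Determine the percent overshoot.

3.8%

The closed-loop denominator s² + 9.4s + 42.48 gives ω_n = √42.48 = 6.518 and ζ = 9.4/(2ω_n) = 0.7211.
%OS = 100·exp(−πζ/√(1−ζ²)) = 100·exp(−π·0.7211/√0.48) = 3.8%.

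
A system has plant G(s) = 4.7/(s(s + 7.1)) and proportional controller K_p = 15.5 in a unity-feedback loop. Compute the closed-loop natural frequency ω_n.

With unity feedback the closed-loop characteristic equation is s² + 7.1s + 15.5·4.7 = s² + 7.1s + 72.85 = 0.
So ω_n² = 72.85 ⇒ ω_n = 8.535 rad/s, and ζ = 7.1/(2ω_n) = 0.416.

ω_n = 8.54 rad/s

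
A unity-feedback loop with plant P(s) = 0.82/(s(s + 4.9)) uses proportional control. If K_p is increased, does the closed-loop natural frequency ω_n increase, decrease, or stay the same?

increase

ω_n = √(0.82·K_p), which grows with K_p.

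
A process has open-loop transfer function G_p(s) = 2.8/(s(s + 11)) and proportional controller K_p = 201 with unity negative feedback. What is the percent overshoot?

47.3%

From 1 + K_pG_p(s) = 0: s² + 11s + 562.8 = 0 ⇒ ω_n = 23.72, ζ = 0.2318.
%OS = 100·exp(−πζ/√(1−ζ²)) = 100·exp(−π·0.2318/√0.9463) = 47.3%.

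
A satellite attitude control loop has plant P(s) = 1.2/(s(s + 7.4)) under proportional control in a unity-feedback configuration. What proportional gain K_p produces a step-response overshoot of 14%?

K_p = 40.5

From %OS = 100·exp(−πζ/√(1−ζ²)) = 14%, ζ = −ln(0.14)/√(π²+ln²(0.14)) = 0.5305.
Characteristic equation s² + 7.4s + 1.2K_p = 0 gives ζ = 7.4/(2√(1.2K_p)).
Setting ζ = 0.5305: √(1.2K_p) = 7.4/(2·0.5305) = 6.974, so K_p = 48.64/1.2 = 40.5.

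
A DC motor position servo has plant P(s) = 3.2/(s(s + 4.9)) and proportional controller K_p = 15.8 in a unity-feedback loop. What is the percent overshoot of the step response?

From 1 + K_pP(s) = 0: s² + 4.9s + 50.56 = 0 ⇒ ω_n = 7.111, ζ = 0.3446.
%OS = 100·exp(−πζ/√(1−ζ²)) = 100·exp(−π·0.3446/√0.8813) = 31.6%.

31.6%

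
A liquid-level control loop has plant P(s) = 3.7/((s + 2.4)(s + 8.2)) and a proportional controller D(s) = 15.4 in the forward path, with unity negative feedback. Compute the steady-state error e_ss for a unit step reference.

0.257

The loop is type 0. Static position error constant K_pos = D(0)·P(0) = 15.4·0.188 = 2.895.
Steady-state error to a unit step: e_ss = 1/(1+K_pos) = 1/3.895 = 0.257.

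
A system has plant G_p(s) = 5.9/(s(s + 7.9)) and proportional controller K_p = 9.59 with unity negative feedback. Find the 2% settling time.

T_s ≈ 1.01 s

Closed-loop characteristic equation: s² + 7.9s + 56.58 = 0, so ω_n = 7.522 rad/s and ζ = 7.9/(2·7.522) = 0.5251.
2% settling time T_s ≈ 4/(ζω_n) = 4/3.95 = 1.01 s.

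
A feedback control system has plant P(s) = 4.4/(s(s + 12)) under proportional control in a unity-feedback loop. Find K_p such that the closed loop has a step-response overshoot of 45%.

K_p = 135

From %OS = 100·exp(−πζ/√(1−ζ²)) = 45%, ζ = −ln(0.45)/√(π²+ln²(0.45)) = 0.2463.
Characteristic equation s² + 12s + 4.4K_p = 0 gives ζ = 12/(2√(4.4K_p)).
Setting ζ = 0.2463: √(4.4K_p) = 12/(2·0.2463) = 24.36, so K_p = 593.2/4.4 = 135.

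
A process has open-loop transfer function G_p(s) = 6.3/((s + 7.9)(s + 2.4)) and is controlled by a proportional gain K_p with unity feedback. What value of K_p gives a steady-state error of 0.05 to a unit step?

For a type-0 loop with proportional control, e_ss = 1/(1 + K_p·G_p(0)).
G_p(0) = 0.3323. Require 1/(1 + K_p·0.3323) = 0.05, so 1 + 0.3323·K_p = 20.
K_p = (20 − 1)/0.3323 = 57.2.

K_p = 57.2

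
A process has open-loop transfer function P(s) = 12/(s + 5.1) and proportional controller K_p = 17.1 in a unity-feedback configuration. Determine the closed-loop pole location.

Closed-loop transfer function: T(s) = K_p·P(s)/(1 + K_p·P(s)) = 205.2/(s + 5.1 + 205.2) = 205.2/(s + 210.3).
The closed-loop pole is at s = −210.3.

s = -210.3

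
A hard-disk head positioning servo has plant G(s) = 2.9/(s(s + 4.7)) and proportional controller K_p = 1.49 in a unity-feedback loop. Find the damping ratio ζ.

The closed-loop denominator is s(s+4.7) + 1.49·2.9 = s² + 4.7s + 4.321.
So ω_n² = 4.321 ⇒ ω_n = 2.079 rad/s, and ζ = 4.7/(2ω_n) = 1.13.

ζ = 1.13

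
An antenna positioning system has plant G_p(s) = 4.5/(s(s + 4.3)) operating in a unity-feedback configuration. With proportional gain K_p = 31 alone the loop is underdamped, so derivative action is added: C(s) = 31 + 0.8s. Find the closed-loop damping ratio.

Forward path: (31 + 0.8s)·4.5/(s(s+4.3)). The closed-loop characteristic equation is s² + (4.3 + 4.5·0.8)s + 4.5·31 = 0.
That is s² + 7.9s + 139.5 = 0, so ω_n = 11.81 rad/s and ζ = 7.9/(2·11.81) = 0.3344.

ζ = 0.334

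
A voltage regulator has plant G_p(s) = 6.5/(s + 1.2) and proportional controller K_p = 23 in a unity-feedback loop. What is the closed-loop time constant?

τ = 0.00664 s

Closed-loop transfer function: T(s) = K_p·G_p(s)/(1 + K_p·G_p(s)) = 149.5/(s + 1.2 + 149.5) = 149.5/(s + 150.7).
Time constant τ = 1/150.7 = 0.00664 s.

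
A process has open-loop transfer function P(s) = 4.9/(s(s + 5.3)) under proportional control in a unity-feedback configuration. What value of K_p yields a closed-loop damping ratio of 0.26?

Closed-loop characteristic equation: s² + 5.3s + K_p·4.9 = 0.
So ω_n = √(4.9K_p) and 2ζω_n = 5.3, giving ζ = 5.3/(2√(4.9K_p)).
Setting ζ = 0.26: √(4.9K_p) = 5.3/(2·0.26) = 10.19, so K_p = 103.9/4.9 = 21.2.

K_p = 21.2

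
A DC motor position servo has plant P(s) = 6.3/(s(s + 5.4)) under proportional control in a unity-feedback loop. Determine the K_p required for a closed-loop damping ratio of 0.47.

Closed-loop characteristic equation: s² + 5.4s + K_p·6.3 = 0.
So ω_n = √(6.3K_p) and 2ζω_n = 5.4, giving ζ = 5.4/(2√(6.3K_p)).
Setting ζ = 0.47: √(6.3K_p) = 5.4/(2·0.47) = 5.745, so K_p = 33/6.3 = 5.24.

K_p = 5.24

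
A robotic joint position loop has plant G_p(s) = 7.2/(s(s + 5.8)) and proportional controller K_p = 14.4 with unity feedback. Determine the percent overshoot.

39.3%

The closed-loop denominator s² + 5.8s + 103.7 gives ω_n = √103.7 = 10.18 and ζ = 5.8/(2ω_n) = 0.2848.
%OS = 100·exp(−πζ/√(1−ζ²)) = 100·exp(−π·0.2848/√0.9189) = 39.3%.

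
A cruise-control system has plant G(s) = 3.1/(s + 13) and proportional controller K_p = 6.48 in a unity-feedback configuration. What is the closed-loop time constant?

Closed-loop transfer function: T(s) = K_p·G(s)/(1 + K_p·G(s)) = 20.09/(s + 13 + 20.09) = 20.09/(s + 33.09).
Time constant τ = 1/33.09 = 0.0302 s.

τ = 0.0302 s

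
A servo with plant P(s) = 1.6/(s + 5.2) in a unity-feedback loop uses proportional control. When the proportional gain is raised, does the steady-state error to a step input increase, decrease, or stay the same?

The position error constant K_pos = K_p·P(0) grows with K_p, and e_ss = 1/(1+K_pos) falls.

decrease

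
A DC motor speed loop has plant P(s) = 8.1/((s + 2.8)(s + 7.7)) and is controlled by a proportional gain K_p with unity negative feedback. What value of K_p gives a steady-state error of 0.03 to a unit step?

Steady-state error for a unit step on this type-0 loop is 1/(1 + K_p·P(0)).
P(0) = 0.3757. Require 1/(1 + K_p·0.3757) = 0.03, so 1 + 0.3757·K_p = 33.33.
K_p = (33.33 − 1)/0.3757 = 86.1.

K_p = 86.1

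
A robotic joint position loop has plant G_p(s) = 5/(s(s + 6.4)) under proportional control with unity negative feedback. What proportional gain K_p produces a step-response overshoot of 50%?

From %OS = 100·exp(−πζ/√(1−ζ²)) = 50%, ζ = −ln(0.5)/√(π²+ln²(0.5)) = 0.2155.
Characteristic equation s² + 6.4s + 5K_p = 0 gives ζ = 6.4/(2√(5K_p)).
Setting ζ = 0.2155: √(5K_p) = 6.4/(2·0.2155) = 14.85, so K_p = 220.6/5 = 44.1.

K_p = 44.1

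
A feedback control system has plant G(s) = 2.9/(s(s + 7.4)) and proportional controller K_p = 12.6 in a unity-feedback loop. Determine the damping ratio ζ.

The closed-loop denominator is s(s+7.4) + 12.6·2.9 = s² + 7.4s + 36.54.
So ω_n² = 36.54 ⇒ ω_n = 6.045 rad/s, and ζ = 7.4/(2ω_n) = 0.612.

ζ = 0.612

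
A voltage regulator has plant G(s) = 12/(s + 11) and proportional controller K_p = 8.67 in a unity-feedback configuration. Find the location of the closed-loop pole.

Closed-loop transfer function: T(s) = K_p·G(s)/(1 + K_p·G(s)) = 104/(s + 11 + 104) = 104/(s + 115).
The closed-loop pole is at s = −115.

s = -115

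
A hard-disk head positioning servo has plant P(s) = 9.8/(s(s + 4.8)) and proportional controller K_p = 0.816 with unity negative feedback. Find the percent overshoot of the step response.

0.646%

Closed-loop characteristic equation: s² + 4.8s + 7.997 = 0, so ω_n = 2.828 rad/s and ζ = 4.8/(2·2.828) = 0.8487.
%OS = 100·exp(−πζ/√(1−ζ²)) = 100·exp(−π·0.8487/√0.2797) = 0.646%.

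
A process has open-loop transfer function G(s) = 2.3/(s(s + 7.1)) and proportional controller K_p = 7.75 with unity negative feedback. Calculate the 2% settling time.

The closed-loop denominator s² + 7.1s + 17.82 gives ω_n = √17.82 = 4.222 and ζ = 7.1/(2ω_n) = 0.8408.
2% settling time T_s ≈ 4/(ζω_n) = 4/3.55 = 1.13 s.

T_s ≈ 1.13 s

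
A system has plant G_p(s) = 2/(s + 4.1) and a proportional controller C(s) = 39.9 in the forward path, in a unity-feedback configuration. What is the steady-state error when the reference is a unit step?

The loop is type 0. Static position error constant K_pos = C(0)·G_p(0) = 39.9·0.4878 = 19.46.
Steady-state error to a unit step: e_ss = 1/(1+K_pos) = 1/20.46 = 0.0489.

0.0489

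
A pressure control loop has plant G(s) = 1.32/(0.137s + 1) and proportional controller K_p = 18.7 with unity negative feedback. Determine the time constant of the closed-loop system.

τ = 0.00533 s

Closed loop: T(s) = K_p·G/(1+K_p·G) = 24.68/(0.137s + 1 + 24.68), with pole at s = −(1 + 24.68)/0.137 = −187.5.
Closed-loop time constant τ = 1/187.5 = 0.00533 s.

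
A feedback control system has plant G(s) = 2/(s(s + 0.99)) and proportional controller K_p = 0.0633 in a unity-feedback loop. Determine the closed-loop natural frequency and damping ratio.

1 + K_p·G(s) = 0 gives s² + 0.99s + 0.1266 = 0.
So ω_n² = 0.1266 ⇒ ω_n = 0.3558 rad/s, and ζ = 0.99/(2ω_n) = 1.39.

ω_n = 0.356 rad/s, ζ = 1.39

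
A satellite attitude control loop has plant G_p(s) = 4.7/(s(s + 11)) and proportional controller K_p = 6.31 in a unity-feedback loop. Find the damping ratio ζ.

The closed-loop denominator is s(s+11) + 6.31·4.7 = s² + 11s + 29.66.
So ω_n² = 29.66 ⇒ ω_n = 5.446 rad/s, and ζ = 11/(2ω_n) = 1.01.

ζ = 1.01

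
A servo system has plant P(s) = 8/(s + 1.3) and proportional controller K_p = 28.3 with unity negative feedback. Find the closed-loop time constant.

Closed-loop transfer function: T(s) = K_p·P(s)/(1 + K_p·P(s)) = 226.4/(s + 1.3 + 226.4) = 226.4/(s + 227.7).
Time constant τ = 1/227.7 = 0.00439 s.

τ = 0.00439 s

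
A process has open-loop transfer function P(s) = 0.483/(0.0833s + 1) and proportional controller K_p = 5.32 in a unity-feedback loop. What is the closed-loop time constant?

Closed loop: T(s) = K_p·P/(1+K_p·P) = 2.57/(0.0833s + 1 + 2.57), with pole at s = −(1 + 2.57)/0.0833 = −42.85.
Closed-loop time constant τ = 1/42.85 = 0.0233 s.

τ = 0.0233 s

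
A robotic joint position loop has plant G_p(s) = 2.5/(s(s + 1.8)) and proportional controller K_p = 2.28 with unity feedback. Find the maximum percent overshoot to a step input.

27.8%

Closed-loop characteristic equation: s² + 1.8s + 5.7 = 0, so ω_n = 2.387 rad/s and ζ = 1.8/(2·2.387) = 0.377.
%OS = 100·exp(−πζ/√(1−ζ²)) = 100·exp(−π·0.377/√0.8579) = 27.8%.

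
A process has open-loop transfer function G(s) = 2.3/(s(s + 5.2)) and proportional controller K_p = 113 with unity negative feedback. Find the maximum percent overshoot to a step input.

59.8%

From 1 + K_pG(s) = 0: s² + 5.2s + 259.9 = 0 ⇒ ω_n = 16.12, ζ = 0.1613.
%OS = 100·exp(−πζ/√(1−ζ²)) = 100·exp(−π·0.1613/√0.974) = 59.8%.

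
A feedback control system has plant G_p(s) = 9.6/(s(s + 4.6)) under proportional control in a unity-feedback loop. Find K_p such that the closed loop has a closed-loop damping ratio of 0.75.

K_p = 0.98

Closed-loop characteristic equation: s² + 4.6s + K_p·9.6 = 0.
So ω_n = √(9.6K_p) and 2ζω_n = 4.6, giving ζ = 4.6/(2√(9.6K_p)).
Setting ζ = 0.75: √(9.6K_p) = 4.6/(2·0.75) = 3.067, so K_p = 9.404/9.6 = 0.98.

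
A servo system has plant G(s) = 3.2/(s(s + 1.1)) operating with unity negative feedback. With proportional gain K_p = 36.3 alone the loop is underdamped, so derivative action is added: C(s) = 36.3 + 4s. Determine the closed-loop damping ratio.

Forward path: (36.3 + 4s)·3.2/(s(s+1.1)). The closed-loop characteristic equation is s² + (1.1 + 3.2·4)s + 3.2·36.3 = 0.
That is s² + 13.9s + 116.2 = 0, so ω_n = 10.78 rad/s and ζ = 13.9/(2·10.78) = 0.6448.

ζ = 0.645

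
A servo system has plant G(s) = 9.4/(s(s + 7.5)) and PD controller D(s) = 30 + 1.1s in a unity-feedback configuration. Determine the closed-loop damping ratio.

ζ = 0.531

Forward path: (30 + 1.1s)·9.4/(s(s+7.5)). The closed-loop characteristic equation is s² + (7.5 + 9.4·1.1)s + 9.4·30 = 0.
That is s² + 17.84s + 282 = 0, so ω_n = 16.79 rad/s and ζ = 17.84/(2·16.79) = 0.5312.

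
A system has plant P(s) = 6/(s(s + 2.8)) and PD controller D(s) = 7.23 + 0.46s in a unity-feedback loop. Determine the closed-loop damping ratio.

Forward path: (7.23 + 0.46s)·6/(s(s+2.8)). The closed-loop characteristic equation is s² + (2.8 + 6·0.46)s + 6·7.23 = 0.
That is s² + 5.56s + 43.38 = 0, so ω_n = 6.586 rad/s and ζ = 5.56/(2·6.586) = 0.4221.

ζ = 0.422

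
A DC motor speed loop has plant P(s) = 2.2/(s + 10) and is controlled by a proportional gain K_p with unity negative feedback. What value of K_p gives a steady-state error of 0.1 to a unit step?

For a type-0 loop with proportional control, e_ss = 1/(1 + K_p·P(0)).
P(0) = 0.22. Require 1/(1 + K_p·0.22) = 0.1, so 1 + 0.22·K_p = 10.
K_p = (10 − 1)/0.22 = 40.9.

K_p = 40.9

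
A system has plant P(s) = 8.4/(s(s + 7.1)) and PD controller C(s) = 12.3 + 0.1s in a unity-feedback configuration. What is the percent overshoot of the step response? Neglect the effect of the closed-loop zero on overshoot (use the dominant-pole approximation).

26.4%

Forward path: (12.3 + 0.1s)·8.4/(s(s+7.1)). The closed-loop characteristic equation is s² + (7.1 + 8.4·0.1)s + 8.4·12.3 = 0.
That is s² + 7.94s + 103.3 = 0, so ω_n = 10.16 rad/s and ζ = 7.94/(2·10.16) = 0.3906.
%OS = 100·exp(−πζ/√(1−ζ²)) = 26.4%.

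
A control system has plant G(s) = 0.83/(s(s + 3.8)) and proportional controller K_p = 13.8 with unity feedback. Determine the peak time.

From 1 + K_pG(s) = 0: s² + 3.8s + 11.45 = 0 ⇒ ω_n = 3.384, ζ = 0.5614.
Damped frequency ω_d = ω_n√(1−ζ²) = 2.801 rad/s, so peak time T_p = π/ω_d = 1.12 s.

T_p = 1.12 s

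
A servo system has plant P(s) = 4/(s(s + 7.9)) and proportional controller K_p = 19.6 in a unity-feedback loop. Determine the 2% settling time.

The closed-loop denominator s² + 7.9s + 78.4 gives ω_n = √78.4 = 8.854 and ζ = 7.9/(2ω_n) = 0.4461.
2% settling time T_s ≈ 4/(ζω_n) = 4/3.95 = 1.01 s.

T_s ≈ 1.01 s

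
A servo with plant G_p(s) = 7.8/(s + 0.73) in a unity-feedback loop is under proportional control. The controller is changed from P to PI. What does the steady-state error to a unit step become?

Adding integral action puts a pole at s = 0 in the forward path, raising the system type to 1; a type-1 loop has zero steady-state error to a step.

0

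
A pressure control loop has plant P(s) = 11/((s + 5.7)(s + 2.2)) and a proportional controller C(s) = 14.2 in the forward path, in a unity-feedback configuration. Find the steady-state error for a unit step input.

The loop is type 0. Static position error constant K_pos = C(0)·P(0) = 14.2·0.8772 = 12.46.
Steady-state error to a unit step: e_ss = 1/(1+K_pos) = 1/13.46 = 0.0743.

0.0743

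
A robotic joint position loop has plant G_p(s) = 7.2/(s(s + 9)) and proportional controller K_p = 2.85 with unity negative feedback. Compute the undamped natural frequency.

With unity feedback the closed-loop characteristic equation is s² + 9s + 2.85·7.2 = s² + 9s + 20.52 = 0.
Matching s² + 2ζω_n s + ω_n²: ω_n = √20.52 = 4.53 rad/s and 2ζω_n = 9, so ζ = 9/(2·4.53) = 0.993.

ω_n = 4.53 rad/s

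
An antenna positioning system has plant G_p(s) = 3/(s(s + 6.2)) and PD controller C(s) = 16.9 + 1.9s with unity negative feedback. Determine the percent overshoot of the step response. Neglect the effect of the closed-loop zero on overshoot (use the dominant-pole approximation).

Forward path: (16.9 + 1.9s)·3/(s(s+6.2)). The closed-loop characteristic equation is s² + (6.2 + 3·1.9)s + 3·16.9 = 0.
That is s² + 11.9s + 50.7 = 0, so ω_n = 7.12 rad/s and ζ = 11.9/(2·7.12) = 0.8356.
%OS = 100·exp(−πζ/√(1−ζ²)) = 0.84%.

0.84%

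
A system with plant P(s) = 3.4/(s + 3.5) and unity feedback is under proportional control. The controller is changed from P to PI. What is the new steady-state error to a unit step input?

0

The integrator makes K_pos = lim_{s→0} C(s)G(s) infinite, so e_ss = 1/(1+K_pos) = 0.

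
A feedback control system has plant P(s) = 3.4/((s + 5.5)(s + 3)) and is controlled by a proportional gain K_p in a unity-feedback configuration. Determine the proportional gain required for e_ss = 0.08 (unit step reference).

Steady-state error for a unit step on this type-0 loop is 1/(1 + K_p·P(0)).
P(0) = 0.2061. Require 1/(1 + K_p·0.2061) = 0.08, so 1 + 0.2061·K_p = 12.5.
K_p = (12.5 − 1)/0.2061 = 55.8.

K_p = 55.8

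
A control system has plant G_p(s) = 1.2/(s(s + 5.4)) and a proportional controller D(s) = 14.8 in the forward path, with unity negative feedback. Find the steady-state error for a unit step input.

0

The open loop D(s)G_p(s) has a pole at the origin (type 1), so the static position error constant is infinite and e_ss = 1/(1+∞) = 0.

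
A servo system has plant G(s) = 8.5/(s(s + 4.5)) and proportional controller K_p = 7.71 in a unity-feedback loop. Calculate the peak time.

T_p = 0.404 s

Closed-loop characteristic equation: s² + 4.5s + 65.53 = 0, so ω_n = 8.095 rad/s and ζ = 4.5/(2·8.095) = 0.2779.
Damped frequency ω_d = ω_n√(1−ζ²) = 7.776 rad/s, so peak time T_p = π/ω_d = 0.404 s.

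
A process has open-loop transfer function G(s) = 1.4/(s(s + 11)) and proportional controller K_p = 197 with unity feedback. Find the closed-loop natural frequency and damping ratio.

1 + K_p·G(s) = 0 gives s² + 11s + 275.8 = 0.
Matching s² + 2ζω_n s + ω_n²: ω_n = √275.8 = 16.61 rad/s and 2ζω_n = 11, so ζ = 11/(2·16.61) = 0.331.

ω_n = 16.6 rad/s, ζ = 0.331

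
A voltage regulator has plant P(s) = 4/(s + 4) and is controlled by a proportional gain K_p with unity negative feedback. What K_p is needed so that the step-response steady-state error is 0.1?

For a type-0 loop with proportional control, e_ss = 1/(1 + K_p·P(0)).
P(0) = 1. Require 1/(1 + K_p·1) = 0.1, so 1 + 1·K_p = 10.
K_p = (10 − 1)/1 = 9.

K_p = 9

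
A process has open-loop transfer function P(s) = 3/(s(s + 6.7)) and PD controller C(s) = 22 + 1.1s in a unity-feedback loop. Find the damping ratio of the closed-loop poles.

Forward path: (22 + 1.1s)·3/(s(s+6.7)). The closed-loop characteristic equation is s² + (6.7 + 3·1.1)s + 3·22 = 0.
That is s² + 10s + 66 = 0, so ω_n = 8.124 rad/s and ζ = 10/(2·8.124) = 0.6155.

ζ = 0.615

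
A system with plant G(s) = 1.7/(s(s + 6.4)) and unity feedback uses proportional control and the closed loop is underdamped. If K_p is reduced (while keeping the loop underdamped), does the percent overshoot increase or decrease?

ζ = 6.4/(2√(1.7K_p)) rises as K_p falls; higher damping means less overshoot.

decrease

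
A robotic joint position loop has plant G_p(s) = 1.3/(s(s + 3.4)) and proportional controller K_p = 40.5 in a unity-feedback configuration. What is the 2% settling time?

The closed-loop denominator s² + 3.4s + 52.65 gives ω_n = √52.65 = 7.256 and ζ = 3.4/(2ω_n) = 0.2343.
2% settling time T_s ≈ 4/(ζω_n) = 4/1.7 = 2.35 s.

T_s ≈ 2.35 s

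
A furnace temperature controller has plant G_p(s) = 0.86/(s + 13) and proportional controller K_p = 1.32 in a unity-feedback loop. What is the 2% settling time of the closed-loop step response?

T_s ≈ 0.283 s

Closed-loop transfer function: T(s) = K_p·G_p(s)/(1 + K_p·G_p(s)) = 1.135/(s + 13 + 1.135) = 1.135/(s + 14.14).
Time constant τ = 1/14.14 = 0.07075 s, so the 2% settling time is about 4τ = 0.283 s.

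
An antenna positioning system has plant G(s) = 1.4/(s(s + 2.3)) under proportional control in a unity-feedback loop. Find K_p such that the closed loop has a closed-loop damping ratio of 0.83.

Closed-loop characteristic equation: s² + 2.3s + K_p·1.4 = 0.
So ω_n = √(1.4K_p) and 2ζω_n = 2.3, giving ζ = 2.3/(2√(1.4K_p)).
Setting ζ = 0.83: √(1.4K_p) = 2.3/(2·0.83) = 1.386, so K_p = 1.92/1.4 = 1.37.

K_p = 1.37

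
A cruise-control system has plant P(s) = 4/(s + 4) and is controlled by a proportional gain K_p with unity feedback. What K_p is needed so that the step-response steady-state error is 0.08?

For a type-0 loop with proportional control, e_ss = 1/(1 + K_p·P(0)).
P(0) = 1. Require 1/(1 + K_p·1) = 0.08, so 1 + 1·K_p = 12.5.
K_p = (12.5 − 1)/1 = 11.5.

K_p = 11.5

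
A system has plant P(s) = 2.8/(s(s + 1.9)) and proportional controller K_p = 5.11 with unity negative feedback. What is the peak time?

T_p = 0.858 s

Closed-loop characteristic equation: s² + 1.9s + 14.31 = 0, so ω_n = 3.783 rad/s and ζ = 1.9/(2·3.783) = 0.2512.
Damped frequency ω_d = ω_n√(1−ζ²) = 3.661 rad/s, so peak time T_p = π/ω_d = 0.858 s.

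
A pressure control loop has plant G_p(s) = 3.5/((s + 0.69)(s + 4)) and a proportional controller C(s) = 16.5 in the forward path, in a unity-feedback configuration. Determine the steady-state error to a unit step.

0.0456

The loop is type 0. Static position error constant K_pos = C(0)·G_p(0) = 16.5·1.268 = 20.92.
Steady-state error to a unit step: e_ss = 1/(1+K_pos) = 1/21.92 = 0.0456.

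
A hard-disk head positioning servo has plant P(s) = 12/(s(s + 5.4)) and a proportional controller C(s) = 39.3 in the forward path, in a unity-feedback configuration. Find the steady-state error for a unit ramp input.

The loop has one pole at the origin (type 1). Velocity error constant K_v = lim_{s→0} s·C(s)P(s) = 39.3·12/5.4 = 87.33.
Steady-state error to a unit ramp: e_ss = 1/K_v = 0.0115.

0.0115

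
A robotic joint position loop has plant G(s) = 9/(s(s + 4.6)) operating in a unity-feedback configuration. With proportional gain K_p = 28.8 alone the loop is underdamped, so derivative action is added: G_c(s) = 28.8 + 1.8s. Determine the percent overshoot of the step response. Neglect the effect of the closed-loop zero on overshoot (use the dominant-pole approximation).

7.01%

Forward path: (28.8 + 1.8s)·9/(s(s+4.6)). The closed-loop characteristic equation is s² + (4.6 + 9·1.8)s + 9·28.8 = 0.
That is s² + 20.8s + 259.2 = 0, so ω_n = 16.1 rad/s and ζ = 20.8/(2·16.1) = 0.646.
%OS = 100·exp(−πζ/√(1−ζ²)) = 7.01%.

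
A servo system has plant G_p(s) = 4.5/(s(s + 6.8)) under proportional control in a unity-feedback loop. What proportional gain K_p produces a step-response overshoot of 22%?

From %OS = 100·exp(−πζ/√(1−ζ²)) = 22%, ζ = −ln(0.22)/√(π²+ln²(0.22)) = 0.4342.
Characteristic equation s² + 6.8s + 4.5K_p = 0 gives ζ = 6.8/(2√(4.5K_p)).
Setting ζ = 0.4342: √(4.5K_p) = 6.8/(2·0.4342) = 7.831, so K_p = 61.33/4.5 = 13.6.

K_p = 13.6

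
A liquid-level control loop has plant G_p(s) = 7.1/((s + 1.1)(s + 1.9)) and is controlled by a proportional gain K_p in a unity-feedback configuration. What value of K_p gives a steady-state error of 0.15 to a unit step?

K_p = 1.67

For a type-0 loop with proportional control, e_ss = 1/(1 + K_p·G_p(0)).
G_p(0) = 3.397. Require 1/(1 + K_p·3.397) = 0.15, so 1 + 3.397·K_p = 6.667.
K_p = (6.667 − 1)/3.397 = 1.67.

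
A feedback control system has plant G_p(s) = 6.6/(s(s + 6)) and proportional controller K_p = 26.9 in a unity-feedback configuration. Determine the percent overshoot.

Closed-loop characteristic equation: s² + 6s + 177.5 = 0, so ω_n = 13.32 rad/s and ζ = 6/(2·13.32) = 0.2252.
%OS = 100·exp(−πζ/√(1−ζ²)) = 100·exp(−π·0.2252/√0.9493) = 48.4%.

48.4%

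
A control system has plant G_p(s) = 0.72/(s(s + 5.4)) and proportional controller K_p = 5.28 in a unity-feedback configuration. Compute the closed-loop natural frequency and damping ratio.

The closed-loop denominator is s(s+5.4) + 5.28·0.72 = s² + 5.4s + 3.802.
Matching s² + 2ζω_n s + ω_n²: ω_n = √3.802 = 1.95 rad/s and 2ζω_n = 5.4, so ζ = 5.4/(2·1.95) = 1.38.

ω_n = 1.95 rad/s, ζ = 1.38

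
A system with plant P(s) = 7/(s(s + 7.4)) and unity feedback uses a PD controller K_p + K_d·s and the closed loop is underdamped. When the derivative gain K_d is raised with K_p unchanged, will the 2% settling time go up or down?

Characteristic equation s² + (7.4 + 7K_d)s + 7K_p = 0: raising K_d increases ζω_n = (7.4+7K_d)/2 while the loop stays underdamped, so T_s ≈ 4/(ζω_n) decreases.

decrease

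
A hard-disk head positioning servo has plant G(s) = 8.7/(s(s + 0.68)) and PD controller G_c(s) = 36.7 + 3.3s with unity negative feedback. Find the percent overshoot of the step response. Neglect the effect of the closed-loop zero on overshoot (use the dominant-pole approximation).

1.07%

Forward path: (36.7 + 3.3s)·8.7/(s(s+0.68)). The closed-loop characteristic equation is s² + (0.68 + 8.7·3.3)s + 8.7·36.7 = 0.
That is s² + 29.39s + 319.3 = 0, so ω_n = 17.87 rad/s and ζ = 29.39/(2·17.87) = 0.8224.
%OS = 100·exp(−πζ/√(1−ζ²)) = 1.07%.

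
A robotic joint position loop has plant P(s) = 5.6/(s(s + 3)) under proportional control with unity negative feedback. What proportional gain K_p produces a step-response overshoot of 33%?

K_p = 3.63

From %OS = 100·exp(−πζ/√(1−ζ²)) = 33%, ζ = −ln(0.33)/√(π²+ln²(0.33)) = 0.3328.
Characteristic equation s² + 3s + 5.6K_p = 0 gives ζ = 3/(2√(5.6K_p)).
Setting ζ = 0.3328: √(5.6K_p) = 3/(2·0.3328) = 4.507, so K_p = 20.32/5.6 = 3.63.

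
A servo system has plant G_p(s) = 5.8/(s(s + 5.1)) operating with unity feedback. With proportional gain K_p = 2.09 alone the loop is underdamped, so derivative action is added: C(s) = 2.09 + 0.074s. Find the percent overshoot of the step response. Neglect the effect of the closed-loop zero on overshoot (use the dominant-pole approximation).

Forward path: (2.09 + 0.074s)·5.8/(s(s+5.1)). The closed-loop characteristic equation is s² + (5.1 + 5.8·0.074)s + 5.8·2.09 = 0.
That is s² + 5.529s + 12.12 = 0, so ω_n = 3.482 rad/s and ζ = 5.529/(2·3.482) = 0.794.
%OS = 100·exp(−πζ/√(1−ζ²)) = 1.65%.

1.65%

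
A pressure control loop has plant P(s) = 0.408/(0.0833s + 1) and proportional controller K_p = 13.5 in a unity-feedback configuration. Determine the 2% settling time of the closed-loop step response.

Closed loop: T(s) = K_p·P/(1+K_p·P) = 5.508/(0.0833s + 1 + 5.508), with pole at s = −(1 + 5.508)/0.0833 = −78.13.
τ = 1/78.13 = 0.0128 s, so 2% settling time ≈ 4τ = 0.0512 s.

T_s ≈ 0.0512 s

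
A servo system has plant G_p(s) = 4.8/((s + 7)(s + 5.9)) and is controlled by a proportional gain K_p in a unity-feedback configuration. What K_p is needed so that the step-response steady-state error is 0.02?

K_p = 422

The loop is type 0, so e_ss(step) = 1/(1 + K_pos) with K_pos = K_p·G_p(0).
G_p(0) = 0.1162. Require 1/(1 + K_p·0.1162) = 0.02, so 1 + 0.1162·K_p = 50.
K_p = (50 − 1)/0.1162 = 422.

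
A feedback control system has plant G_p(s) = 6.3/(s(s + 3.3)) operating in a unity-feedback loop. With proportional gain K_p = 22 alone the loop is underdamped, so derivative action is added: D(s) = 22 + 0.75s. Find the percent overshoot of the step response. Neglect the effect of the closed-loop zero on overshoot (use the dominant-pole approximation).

32%

Forward path: (22 + 0.75s)·6.3/(s(s+3.3)). The closed-loop characteristic equation is s² + (3.3 + 6.3·0.75)s + 6.3·22 = 0.
That is s² + 8.025s + 138.6 = 0, so ω_n = 11.77 rad/s and ζ = 8.025/(2·11.77) = 0.3408.
%OS = 100·exp(−πζ/√(1−ζ²)) = 32%.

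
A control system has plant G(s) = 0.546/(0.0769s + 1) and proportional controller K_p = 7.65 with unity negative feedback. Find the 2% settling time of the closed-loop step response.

T_s ≈ 0.0594 s

Closed loop: T(s) = K_p·G/(1+K_p·G) = 4.177/(0.0769s + 1 + 4.177), with pole at s = −(1 + 4.177)/0.0769 = −67.32.
τ = 1/67.32 = 0.01485 s, so 2% settling time ≈ 4τ = 0.0594 s.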